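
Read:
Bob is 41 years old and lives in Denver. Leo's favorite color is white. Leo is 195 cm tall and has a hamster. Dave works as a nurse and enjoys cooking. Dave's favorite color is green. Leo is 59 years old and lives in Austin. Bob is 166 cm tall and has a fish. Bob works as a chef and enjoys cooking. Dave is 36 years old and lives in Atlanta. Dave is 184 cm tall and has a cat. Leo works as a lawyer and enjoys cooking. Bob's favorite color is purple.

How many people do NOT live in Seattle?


Not in Seattle: 3

3


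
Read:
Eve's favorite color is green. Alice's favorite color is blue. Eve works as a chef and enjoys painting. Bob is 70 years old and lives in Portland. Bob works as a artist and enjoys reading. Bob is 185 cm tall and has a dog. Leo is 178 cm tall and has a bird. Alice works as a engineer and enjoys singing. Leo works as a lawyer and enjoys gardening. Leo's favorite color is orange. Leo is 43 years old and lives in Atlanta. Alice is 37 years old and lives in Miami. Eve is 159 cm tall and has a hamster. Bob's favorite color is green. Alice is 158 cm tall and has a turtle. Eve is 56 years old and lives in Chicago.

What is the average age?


Sum=206, n=4, avg=51.5

51.5


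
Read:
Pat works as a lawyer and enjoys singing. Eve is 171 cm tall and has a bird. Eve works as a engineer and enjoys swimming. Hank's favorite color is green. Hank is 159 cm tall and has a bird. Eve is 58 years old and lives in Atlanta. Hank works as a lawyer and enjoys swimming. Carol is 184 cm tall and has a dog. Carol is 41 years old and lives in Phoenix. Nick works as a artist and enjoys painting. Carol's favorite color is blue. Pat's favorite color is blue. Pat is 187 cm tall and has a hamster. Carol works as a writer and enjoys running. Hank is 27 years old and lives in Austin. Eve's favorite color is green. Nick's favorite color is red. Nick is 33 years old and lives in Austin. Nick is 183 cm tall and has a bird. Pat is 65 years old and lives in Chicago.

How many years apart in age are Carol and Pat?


41 vs 65, diff = 24

24


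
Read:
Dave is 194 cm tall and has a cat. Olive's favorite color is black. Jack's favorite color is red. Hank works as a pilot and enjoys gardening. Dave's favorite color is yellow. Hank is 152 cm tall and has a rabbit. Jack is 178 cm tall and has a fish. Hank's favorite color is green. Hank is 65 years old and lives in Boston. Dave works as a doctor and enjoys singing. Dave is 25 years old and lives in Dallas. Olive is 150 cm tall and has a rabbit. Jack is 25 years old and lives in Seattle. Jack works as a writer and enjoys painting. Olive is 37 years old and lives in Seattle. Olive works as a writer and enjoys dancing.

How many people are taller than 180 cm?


Taller than 180: 1

1


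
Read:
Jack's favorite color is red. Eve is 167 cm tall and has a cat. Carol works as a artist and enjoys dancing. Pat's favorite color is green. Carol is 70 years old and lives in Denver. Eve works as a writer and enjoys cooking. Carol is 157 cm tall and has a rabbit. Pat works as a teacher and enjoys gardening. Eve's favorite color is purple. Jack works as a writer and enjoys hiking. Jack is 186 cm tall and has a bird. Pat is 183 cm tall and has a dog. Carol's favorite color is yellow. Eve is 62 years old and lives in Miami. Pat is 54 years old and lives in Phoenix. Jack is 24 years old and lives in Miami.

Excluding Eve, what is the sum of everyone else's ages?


Sum (excluding Eve): 148

148


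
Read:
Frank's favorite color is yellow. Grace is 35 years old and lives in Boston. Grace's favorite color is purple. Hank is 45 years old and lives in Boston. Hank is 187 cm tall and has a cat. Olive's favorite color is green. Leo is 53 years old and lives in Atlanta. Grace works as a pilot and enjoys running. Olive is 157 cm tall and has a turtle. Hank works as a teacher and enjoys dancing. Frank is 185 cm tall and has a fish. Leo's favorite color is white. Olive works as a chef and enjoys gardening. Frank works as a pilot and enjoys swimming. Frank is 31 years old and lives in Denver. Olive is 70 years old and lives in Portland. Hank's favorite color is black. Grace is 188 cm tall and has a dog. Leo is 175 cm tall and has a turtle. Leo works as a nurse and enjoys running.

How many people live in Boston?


Count in Boston: 2

2


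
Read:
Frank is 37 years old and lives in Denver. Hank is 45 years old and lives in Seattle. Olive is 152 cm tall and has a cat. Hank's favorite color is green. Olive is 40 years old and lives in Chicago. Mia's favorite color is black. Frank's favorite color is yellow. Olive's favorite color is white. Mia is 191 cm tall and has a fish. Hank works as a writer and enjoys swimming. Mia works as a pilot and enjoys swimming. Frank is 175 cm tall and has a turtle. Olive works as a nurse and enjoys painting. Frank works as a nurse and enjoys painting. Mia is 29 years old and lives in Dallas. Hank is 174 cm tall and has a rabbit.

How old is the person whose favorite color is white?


Person with favorite color=white is Olive, age 40

40


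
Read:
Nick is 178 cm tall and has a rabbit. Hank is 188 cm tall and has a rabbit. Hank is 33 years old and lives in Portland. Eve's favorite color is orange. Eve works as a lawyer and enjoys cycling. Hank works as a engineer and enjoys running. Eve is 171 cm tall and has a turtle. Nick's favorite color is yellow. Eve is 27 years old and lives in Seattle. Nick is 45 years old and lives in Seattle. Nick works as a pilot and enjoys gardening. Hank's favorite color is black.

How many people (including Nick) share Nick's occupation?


Nick is a pilot. Count = 1

1


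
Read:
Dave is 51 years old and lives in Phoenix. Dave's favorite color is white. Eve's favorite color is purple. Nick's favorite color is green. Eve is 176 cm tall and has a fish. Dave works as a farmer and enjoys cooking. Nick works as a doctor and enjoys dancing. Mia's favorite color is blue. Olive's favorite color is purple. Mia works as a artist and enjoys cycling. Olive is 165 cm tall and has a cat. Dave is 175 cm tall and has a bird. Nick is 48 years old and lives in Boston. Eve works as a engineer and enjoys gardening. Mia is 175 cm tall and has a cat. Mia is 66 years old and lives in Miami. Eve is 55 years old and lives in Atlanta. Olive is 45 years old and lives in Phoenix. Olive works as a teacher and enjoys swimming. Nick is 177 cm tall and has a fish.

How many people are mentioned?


People: Dave, Olive, Mia, Eve, Nick. Count = 5

5


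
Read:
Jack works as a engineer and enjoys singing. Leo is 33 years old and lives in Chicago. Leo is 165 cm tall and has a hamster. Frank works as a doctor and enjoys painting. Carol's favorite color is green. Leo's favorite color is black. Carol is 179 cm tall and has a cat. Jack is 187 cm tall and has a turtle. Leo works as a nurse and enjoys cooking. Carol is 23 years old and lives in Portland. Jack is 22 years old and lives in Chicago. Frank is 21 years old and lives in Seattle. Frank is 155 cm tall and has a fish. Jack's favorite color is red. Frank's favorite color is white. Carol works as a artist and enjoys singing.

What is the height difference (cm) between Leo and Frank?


|165 - 155| = 10

10


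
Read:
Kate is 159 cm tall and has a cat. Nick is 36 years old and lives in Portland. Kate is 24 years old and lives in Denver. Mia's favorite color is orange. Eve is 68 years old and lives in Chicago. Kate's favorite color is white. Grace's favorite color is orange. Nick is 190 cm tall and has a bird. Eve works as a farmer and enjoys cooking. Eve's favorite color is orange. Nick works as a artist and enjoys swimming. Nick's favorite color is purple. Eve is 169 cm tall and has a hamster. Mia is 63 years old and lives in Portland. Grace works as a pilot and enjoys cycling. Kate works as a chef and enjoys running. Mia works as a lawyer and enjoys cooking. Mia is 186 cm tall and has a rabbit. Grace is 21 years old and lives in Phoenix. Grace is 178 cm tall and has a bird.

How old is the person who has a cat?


Person with cat is Kate, age 24

24


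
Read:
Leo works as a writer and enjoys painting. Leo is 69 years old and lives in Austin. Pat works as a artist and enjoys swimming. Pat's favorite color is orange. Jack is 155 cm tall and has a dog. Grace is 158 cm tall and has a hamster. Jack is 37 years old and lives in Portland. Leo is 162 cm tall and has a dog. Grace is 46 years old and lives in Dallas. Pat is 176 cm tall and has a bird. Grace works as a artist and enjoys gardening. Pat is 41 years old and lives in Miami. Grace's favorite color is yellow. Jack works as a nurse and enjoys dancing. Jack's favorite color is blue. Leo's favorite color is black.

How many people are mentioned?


People: Pat, Leo, Grace, Jack. Count = 4

4


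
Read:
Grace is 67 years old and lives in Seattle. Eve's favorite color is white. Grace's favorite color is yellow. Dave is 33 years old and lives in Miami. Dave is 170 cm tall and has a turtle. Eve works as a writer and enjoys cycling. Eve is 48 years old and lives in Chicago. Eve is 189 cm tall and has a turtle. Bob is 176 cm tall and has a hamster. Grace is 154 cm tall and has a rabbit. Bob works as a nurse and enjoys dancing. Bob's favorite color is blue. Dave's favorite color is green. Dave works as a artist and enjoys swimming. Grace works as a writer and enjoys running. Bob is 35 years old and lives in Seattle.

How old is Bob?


Bob is 35 years old

35


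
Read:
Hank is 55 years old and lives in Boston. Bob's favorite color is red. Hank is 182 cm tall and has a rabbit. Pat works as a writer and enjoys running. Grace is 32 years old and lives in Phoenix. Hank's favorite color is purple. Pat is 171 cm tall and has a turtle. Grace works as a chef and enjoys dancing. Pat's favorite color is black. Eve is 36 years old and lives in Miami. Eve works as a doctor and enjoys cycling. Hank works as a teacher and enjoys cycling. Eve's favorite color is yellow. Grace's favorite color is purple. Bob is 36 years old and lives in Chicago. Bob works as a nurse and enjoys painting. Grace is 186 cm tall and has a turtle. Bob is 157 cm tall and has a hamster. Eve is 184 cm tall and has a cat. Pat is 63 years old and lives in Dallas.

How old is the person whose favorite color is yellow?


Person with favorite color=yellow is Eve, age 36

36


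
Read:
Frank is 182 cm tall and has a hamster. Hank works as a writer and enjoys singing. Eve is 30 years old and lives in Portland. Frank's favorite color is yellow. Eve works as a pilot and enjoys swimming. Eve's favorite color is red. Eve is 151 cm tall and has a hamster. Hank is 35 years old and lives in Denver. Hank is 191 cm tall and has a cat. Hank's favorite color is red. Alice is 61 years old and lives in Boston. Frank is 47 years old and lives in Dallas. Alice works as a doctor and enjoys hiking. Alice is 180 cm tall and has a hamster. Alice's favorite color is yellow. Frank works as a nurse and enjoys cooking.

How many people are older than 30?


Filter: 3

3


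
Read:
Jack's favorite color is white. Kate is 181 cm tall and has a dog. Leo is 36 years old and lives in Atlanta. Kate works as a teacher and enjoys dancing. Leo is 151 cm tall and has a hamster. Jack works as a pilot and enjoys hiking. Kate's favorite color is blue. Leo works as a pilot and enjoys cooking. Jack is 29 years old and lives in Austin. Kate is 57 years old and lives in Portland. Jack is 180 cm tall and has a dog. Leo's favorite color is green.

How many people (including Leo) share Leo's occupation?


Leo is a pilot. Count = 2

2


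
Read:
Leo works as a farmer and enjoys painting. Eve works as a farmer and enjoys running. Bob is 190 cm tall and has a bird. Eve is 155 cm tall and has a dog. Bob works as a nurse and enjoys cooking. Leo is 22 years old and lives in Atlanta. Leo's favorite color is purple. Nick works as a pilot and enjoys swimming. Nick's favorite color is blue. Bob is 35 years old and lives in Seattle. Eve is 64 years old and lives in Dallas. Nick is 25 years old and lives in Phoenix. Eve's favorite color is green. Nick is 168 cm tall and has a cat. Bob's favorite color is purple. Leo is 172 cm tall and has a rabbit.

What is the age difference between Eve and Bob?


|64 - 35| = 29

29


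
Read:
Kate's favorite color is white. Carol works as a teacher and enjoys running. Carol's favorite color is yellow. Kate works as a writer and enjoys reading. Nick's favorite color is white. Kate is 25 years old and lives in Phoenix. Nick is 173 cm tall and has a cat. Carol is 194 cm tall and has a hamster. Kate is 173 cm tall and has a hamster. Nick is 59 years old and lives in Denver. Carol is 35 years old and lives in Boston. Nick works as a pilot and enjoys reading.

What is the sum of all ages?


35+25+59 = 119

119


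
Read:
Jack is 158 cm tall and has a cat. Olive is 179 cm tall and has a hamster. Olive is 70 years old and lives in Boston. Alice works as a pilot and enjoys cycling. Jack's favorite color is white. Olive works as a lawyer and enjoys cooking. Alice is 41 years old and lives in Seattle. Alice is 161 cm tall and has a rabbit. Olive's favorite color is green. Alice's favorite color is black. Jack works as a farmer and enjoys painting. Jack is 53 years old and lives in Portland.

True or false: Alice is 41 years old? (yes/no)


Alice is actually 41. yes

yes


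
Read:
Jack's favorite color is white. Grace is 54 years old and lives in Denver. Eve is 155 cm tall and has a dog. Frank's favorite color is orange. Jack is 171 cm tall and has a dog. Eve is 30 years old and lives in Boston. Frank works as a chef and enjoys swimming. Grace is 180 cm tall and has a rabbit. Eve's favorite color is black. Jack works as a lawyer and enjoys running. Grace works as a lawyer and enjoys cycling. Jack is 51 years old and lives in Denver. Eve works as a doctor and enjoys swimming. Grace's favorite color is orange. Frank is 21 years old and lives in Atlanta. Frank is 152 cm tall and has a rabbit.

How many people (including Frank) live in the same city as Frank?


Frank lives in Atlanta. Count = 1

1


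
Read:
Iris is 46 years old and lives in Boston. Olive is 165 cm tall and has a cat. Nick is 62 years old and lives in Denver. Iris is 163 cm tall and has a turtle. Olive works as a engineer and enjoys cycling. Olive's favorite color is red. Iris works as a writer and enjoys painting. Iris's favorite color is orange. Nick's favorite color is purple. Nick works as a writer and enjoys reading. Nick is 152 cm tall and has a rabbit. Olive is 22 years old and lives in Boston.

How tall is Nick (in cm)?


Nick is 152 cm tall

152


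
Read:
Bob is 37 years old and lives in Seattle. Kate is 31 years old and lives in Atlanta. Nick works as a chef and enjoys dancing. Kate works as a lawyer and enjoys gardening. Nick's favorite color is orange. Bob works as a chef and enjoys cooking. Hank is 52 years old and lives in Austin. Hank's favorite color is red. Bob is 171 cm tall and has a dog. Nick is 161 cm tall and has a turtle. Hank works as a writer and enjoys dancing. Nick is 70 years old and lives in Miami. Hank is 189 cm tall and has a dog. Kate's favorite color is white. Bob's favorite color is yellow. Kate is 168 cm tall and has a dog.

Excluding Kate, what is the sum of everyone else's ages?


Sum (excluding Kate): 159

159


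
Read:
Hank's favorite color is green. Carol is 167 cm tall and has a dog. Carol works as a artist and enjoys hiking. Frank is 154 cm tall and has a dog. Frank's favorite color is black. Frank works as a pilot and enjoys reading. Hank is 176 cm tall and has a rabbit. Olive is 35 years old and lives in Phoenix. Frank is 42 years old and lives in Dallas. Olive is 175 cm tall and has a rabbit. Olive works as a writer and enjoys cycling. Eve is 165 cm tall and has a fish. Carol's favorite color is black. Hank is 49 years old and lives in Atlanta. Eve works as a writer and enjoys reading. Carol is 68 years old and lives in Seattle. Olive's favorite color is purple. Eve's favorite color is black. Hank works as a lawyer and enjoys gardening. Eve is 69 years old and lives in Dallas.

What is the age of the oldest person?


Oldest: Eve at 69

69


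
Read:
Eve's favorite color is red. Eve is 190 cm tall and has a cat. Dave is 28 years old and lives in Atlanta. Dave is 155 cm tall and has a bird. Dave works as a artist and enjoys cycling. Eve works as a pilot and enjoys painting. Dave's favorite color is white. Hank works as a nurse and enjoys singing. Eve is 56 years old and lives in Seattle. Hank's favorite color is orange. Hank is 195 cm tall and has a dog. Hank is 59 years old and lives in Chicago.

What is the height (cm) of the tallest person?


Tallest: Hank at 195 cm

195


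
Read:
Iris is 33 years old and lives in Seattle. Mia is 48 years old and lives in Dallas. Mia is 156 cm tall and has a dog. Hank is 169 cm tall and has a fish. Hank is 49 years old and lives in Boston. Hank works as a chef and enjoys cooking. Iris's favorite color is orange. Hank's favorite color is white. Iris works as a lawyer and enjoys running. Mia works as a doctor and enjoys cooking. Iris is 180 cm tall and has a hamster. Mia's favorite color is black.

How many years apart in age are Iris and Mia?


33 vs 48, diff = 15

15


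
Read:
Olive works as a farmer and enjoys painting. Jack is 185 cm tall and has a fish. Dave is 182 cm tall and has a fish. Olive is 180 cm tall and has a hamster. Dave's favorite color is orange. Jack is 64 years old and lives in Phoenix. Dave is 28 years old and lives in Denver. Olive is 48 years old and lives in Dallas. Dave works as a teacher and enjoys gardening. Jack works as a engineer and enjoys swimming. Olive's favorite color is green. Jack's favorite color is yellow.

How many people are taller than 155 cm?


Taller than 155: 3

3


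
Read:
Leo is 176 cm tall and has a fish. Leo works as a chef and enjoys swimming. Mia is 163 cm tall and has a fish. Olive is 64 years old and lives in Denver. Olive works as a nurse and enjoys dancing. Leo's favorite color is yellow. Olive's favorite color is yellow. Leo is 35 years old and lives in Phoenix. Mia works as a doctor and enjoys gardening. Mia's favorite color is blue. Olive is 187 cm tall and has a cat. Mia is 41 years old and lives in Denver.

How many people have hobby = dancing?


Count: 1

1


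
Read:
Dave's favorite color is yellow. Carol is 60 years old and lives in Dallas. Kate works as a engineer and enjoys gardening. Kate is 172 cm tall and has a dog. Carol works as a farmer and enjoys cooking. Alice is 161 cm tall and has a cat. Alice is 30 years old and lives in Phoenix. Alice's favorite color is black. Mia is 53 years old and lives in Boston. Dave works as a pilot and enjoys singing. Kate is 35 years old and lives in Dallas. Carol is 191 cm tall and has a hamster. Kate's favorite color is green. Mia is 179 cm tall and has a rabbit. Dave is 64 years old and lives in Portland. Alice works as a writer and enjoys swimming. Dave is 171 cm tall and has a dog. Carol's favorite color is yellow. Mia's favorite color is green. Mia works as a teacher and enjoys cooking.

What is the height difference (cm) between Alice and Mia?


|161 - 179| = 18

18


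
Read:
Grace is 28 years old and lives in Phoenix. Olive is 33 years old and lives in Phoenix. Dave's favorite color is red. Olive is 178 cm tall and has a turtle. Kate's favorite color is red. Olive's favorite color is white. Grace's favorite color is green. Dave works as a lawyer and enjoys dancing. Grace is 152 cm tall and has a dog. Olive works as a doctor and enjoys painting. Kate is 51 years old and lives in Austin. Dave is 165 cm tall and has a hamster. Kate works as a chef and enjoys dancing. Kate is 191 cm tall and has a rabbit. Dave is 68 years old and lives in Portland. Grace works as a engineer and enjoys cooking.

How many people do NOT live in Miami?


Not in Miami: 4

4


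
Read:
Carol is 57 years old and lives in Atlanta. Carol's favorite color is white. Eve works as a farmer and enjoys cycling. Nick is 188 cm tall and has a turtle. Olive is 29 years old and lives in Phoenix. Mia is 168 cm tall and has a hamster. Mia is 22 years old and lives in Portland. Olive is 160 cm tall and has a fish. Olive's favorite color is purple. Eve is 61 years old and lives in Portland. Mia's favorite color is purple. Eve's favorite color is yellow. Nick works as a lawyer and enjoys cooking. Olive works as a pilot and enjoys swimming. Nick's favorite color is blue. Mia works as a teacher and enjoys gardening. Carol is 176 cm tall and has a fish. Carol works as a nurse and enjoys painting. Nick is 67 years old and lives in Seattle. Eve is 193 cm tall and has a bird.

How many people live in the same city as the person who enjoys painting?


Person with hobby painting is Carol, city Atlanta. Count = 1

1


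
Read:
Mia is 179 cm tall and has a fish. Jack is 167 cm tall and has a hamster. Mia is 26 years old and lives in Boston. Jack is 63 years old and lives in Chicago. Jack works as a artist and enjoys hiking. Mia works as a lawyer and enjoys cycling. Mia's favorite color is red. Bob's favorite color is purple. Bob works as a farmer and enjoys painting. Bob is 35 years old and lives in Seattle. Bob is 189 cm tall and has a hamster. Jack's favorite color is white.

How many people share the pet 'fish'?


Count: 1

1


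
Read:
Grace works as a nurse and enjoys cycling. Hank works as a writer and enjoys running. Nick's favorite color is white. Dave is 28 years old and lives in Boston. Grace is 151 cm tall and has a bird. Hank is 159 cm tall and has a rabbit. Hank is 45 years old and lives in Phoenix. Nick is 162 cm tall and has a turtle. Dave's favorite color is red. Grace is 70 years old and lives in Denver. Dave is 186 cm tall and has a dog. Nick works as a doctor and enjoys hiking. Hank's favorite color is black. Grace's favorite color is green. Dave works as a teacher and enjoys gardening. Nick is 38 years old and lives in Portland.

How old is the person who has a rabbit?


Person with rabbit is Hank, age 45

45


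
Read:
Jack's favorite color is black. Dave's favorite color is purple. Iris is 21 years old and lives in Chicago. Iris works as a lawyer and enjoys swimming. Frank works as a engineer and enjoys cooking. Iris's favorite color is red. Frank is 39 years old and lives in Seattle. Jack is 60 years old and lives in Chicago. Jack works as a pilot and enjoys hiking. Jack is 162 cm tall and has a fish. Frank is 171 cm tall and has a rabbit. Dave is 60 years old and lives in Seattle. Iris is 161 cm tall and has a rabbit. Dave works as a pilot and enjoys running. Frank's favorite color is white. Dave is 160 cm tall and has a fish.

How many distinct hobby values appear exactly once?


Unique hobby values: 4

4


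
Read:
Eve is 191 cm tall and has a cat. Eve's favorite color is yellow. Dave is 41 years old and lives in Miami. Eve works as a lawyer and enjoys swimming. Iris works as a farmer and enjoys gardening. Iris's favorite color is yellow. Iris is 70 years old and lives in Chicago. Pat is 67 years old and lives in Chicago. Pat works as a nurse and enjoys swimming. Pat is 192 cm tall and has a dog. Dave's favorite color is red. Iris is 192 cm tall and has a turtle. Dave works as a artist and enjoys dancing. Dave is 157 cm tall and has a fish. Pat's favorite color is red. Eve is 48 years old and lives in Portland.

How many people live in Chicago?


Count in Chicago: 2

2


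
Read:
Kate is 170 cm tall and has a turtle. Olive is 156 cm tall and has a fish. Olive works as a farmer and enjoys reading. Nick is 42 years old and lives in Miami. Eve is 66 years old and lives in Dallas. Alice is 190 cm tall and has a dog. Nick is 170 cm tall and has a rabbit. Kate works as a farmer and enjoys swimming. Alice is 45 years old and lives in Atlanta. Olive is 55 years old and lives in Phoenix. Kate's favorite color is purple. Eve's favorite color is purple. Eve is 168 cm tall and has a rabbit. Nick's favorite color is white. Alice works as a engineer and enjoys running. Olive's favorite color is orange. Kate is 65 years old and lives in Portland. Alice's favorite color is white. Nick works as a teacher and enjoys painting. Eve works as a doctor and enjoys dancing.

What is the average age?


Sum=273, n=5, avg=54.6

54.6


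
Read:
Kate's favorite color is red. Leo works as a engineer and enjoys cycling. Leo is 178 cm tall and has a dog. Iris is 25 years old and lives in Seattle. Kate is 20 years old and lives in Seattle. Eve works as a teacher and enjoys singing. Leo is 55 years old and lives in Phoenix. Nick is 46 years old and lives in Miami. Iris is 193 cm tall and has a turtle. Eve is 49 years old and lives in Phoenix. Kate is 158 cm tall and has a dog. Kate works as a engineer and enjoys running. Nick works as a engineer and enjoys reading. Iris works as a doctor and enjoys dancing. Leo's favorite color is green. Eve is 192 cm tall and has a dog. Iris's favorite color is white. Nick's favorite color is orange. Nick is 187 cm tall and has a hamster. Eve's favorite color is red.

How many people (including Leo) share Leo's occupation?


Leo is a engineer. Count = 3

3


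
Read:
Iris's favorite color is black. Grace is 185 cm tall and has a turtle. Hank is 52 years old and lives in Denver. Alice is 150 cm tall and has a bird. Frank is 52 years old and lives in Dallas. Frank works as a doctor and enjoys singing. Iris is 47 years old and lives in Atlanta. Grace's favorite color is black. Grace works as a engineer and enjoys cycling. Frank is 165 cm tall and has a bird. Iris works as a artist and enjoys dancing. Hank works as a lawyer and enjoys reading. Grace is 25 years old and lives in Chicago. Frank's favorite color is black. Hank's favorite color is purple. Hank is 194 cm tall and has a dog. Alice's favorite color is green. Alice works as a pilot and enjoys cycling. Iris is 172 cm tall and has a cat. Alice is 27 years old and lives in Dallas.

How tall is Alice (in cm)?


Alice is 150 cm tall

150


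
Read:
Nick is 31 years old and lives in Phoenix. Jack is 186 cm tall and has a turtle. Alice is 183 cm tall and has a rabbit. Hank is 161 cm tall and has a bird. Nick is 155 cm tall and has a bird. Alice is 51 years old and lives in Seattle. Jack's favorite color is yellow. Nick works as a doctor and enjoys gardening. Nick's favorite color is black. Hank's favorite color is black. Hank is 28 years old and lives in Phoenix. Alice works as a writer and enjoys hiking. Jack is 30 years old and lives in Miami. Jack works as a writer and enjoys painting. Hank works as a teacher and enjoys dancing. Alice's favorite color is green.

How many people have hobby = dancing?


Count: 1

1


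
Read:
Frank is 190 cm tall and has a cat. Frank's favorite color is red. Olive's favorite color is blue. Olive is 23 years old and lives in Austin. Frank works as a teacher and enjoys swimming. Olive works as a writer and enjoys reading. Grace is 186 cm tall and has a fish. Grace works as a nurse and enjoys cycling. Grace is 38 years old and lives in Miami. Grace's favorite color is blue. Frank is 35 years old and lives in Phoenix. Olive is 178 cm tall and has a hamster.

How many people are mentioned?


People: Frank, Grace, Olive. Count = 3

3


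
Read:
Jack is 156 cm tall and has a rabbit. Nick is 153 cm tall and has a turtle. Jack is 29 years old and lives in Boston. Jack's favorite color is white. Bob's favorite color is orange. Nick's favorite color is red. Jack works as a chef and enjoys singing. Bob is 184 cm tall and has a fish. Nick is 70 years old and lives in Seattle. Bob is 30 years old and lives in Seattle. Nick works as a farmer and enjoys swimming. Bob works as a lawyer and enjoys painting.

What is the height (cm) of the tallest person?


Tallest: Bob at 184 cm

184


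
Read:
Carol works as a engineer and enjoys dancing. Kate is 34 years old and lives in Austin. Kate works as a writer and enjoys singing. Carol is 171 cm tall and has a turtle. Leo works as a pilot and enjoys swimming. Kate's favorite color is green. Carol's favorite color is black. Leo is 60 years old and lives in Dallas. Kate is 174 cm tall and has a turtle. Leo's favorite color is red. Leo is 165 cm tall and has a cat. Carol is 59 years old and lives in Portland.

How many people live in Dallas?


Count in Dallas: 1

1


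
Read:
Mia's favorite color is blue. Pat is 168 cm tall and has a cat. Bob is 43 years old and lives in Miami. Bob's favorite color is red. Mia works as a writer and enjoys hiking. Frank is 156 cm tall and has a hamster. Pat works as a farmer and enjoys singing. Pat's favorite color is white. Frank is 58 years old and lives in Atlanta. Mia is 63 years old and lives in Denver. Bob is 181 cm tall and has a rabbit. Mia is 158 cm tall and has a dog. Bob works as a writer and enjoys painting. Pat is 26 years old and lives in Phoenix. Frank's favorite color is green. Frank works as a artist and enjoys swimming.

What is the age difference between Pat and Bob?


|26 - 43| = 17

17


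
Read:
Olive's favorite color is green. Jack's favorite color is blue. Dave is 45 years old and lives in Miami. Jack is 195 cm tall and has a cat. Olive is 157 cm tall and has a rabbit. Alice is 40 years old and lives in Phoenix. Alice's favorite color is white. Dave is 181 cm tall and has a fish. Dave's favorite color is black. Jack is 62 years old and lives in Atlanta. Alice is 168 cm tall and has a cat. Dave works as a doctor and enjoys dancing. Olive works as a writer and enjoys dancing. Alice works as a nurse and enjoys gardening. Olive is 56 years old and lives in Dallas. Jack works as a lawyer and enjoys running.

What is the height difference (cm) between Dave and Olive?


|181 - 157| = 24

24


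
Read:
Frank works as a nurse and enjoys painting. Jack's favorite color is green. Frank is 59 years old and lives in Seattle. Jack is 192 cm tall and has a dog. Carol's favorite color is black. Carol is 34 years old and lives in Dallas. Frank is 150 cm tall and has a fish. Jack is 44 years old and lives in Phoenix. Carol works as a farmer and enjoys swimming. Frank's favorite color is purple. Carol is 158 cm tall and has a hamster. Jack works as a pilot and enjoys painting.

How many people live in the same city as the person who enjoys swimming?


Person with hobby swimming is Carol, city Dallas. Count = 1

1


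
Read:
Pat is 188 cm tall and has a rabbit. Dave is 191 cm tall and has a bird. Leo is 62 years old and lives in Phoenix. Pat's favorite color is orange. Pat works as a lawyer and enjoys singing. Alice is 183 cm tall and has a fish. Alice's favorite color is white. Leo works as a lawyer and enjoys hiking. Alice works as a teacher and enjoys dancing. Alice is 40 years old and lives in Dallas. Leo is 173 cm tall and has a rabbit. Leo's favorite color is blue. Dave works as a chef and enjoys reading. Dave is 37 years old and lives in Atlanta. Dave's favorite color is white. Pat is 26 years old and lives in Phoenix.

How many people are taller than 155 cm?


Taller than 155: 4

4


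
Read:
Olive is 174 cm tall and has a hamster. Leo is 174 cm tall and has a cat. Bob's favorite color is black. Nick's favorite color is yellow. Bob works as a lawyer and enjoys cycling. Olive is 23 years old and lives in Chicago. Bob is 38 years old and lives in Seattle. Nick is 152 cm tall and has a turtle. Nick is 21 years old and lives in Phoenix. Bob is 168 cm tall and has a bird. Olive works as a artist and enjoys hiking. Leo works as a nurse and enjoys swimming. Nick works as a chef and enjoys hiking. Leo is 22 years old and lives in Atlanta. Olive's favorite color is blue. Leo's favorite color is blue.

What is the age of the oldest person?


Oldest: Bob at 38

38


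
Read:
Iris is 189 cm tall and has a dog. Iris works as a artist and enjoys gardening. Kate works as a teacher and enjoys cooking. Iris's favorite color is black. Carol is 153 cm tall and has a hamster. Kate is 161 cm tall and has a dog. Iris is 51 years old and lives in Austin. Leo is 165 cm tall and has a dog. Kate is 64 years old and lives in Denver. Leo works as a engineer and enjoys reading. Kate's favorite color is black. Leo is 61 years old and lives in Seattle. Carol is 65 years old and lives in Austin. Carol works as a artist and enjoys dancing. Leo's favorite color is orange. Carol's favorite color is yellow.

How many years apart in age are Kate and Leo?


64 vs 61, diff = 3

3


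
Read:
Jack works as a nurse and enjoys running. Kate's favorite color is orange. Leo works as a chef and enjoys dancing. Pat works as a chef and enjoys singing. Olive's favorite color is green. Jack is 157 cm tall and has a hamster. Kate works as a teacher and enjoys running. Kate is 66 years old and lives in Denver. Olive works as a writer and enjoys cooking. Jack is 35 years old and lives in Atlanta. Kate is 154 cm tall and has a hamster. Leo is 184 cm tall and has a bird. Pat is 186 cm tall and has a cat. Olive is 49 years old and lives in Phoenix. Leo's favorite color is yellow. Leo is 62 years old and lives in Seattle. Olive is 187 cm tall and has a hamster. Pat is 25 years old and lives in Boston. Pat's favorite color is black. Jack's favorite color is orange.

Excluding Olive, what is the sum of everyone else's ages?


Sum (excluding Olive): 188

188


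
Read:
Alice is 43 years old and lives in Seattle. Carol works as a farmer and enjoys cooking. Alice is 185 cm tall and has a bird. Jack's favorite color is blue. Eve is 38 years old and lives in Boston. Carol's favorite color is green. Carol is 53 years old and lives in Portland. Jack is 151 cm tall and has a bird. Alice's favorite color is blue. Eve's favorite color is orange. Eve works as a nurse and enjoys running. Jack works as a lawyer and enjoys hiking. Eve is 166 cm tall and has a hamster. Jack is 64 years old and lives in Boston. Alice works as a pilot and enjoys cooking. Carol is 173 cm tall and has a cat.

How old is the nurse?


The nurse is Eve, age 38

38


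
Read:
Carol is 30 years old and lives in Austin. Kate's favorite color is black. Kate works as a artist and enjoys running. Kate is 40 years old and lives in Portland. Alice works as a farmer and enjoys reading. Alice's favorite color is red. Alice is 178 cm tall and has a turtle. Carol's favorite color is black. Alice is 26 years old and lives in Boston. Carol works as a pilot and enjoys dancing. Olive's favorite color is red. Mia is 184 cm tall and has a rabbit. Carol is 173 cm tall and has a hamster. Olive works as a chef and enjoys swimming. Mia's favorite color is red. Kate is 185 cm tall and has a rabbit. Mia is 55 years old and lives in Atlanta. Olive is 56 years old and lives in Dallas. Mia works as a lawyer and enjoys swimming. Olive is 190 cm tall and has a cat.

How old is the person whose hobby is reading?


Person with hobby=reading is Alice, age 26

26


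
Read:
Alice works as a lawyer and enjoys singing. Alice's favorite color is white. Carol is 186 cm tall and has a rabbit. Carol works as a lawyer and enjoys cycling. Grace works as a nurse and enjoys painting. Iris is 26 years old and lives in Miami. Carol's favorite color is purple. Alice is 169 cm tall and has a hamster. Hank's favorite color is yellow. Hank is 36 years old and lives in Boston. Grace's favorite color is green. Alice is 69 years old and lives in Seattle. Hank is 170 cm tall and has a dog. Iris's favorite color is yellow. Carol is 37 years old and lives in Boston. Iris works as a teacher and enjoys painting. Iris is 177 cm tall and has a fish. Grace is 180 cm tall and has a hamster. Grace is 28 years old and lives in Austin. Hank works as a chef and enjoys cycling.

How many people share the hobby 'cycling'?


Count: 2

2


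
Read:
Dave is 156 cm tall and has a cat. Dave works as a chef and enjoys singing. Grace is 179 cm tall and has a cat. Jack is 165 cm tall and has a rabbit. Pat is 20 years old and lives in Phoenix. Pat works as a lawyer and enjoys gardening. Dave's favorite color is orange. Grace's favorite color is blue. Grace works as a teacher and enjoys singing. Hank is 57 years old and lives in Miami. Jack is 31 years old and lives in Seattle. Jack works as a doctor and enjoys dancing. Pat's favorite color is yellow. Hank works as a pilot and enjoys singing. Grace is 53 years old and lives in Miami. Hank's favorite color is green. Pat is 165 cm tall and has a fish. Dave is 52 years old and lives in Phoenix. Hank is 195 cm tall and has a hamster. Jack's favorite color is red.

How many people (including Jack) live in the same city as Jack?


Jack lives in Seattle. Count = 1

1


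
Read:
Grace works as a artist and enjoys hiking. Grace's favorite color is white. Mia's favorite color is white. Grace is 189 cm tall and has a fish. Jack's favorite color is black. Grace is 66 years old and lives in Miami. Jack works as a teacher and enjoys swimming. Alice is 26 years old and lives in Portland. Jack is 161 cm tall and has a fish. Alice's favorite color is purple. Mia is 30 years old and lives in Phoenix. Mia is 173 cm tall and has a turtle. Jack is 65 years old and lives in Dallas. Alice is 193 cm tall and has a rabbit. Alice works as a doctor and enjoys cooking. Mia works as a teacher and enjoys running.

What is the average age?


Sum=187, n=4, avg=46.75

46.75


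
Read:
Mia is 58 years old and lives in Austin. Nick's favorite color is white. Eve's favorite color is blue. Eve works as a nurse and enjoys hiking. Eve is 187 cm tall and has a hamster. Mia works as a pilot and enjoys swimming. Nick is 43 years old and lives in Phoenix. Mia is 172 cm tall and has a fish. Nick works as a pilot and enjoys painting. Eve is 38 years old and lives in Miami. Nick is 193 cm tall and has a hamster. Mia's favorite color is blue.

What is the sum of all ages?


43+58+38 = 139

139


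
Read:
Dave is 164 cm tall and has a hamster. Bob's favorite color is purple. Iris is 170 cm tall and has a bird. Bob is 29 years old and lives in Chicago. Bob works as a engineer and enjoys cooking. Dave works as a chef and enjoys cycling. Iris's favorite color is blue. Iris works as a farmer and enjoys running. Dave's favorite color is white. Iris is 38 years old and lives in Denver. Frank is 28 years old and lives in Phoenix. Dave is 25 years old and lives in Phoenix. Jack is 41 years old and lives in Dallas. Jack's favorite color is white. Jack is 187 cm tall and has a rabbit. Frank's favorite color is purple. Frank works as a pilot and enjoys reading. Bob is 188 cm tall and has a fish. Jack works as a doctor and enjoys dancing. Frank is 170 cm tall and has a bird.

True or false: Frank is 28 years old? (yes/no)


Frank is actually 28. yes

yes


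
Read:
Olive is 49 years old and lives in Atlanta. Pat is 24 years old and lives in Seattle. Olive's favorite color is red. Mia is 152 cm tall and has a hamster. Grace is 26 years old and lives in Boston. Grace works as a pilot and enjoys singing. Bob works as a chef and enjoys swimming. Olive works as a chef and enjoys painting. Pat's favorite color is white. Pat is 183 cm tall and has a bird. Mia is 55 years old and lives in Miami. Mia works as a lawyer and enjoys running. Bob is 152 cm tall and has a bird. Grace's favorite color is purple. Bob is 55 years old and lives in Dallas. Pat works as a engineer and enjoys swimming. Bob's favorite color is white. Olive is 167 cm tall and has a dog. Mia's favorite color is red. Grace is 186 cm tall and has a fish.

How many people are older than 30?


Filter: 3

3


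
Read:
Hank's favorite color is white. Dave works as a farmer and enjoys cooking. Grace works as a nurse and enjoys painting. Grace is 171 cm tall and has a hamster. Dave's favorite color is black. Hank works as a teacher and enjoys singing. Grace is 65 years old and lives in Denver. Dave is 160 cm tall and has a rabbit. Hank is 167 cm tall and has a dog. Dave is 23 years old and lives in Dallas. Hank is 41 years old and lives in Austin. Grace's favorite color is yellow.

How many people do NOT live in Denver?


Not in Denver: 2

2


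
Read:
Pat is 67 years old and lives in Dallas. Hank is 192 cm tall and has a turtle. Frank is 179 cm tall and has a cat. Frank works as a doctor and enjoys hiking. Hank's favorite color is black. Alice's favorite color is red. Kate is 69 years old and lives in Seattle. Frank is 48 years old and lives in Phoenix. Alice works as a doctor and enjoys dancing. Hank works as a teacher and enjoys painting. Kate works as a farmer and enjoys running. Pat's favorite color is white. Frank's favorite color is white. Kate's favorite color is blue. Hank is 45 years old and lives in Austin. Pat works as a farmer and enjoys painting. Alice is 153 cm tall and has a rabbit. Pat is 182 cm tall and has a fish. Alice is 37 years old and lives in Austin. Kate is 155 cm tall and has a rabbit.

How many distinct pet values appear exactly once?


Unique pet values: 3

3
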